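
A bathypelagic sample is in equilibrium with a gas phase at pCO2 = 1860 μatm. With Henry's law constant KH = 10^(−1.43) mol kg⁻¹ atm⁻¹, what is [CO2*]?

[CO2*] = 69.1 μmol/kg

KH = 10^(−1.43) = 3.715×10^-2 mol kg⁻¹ atm⁻¹
[CO2*] = KH · pCO2 = 3.715×10^-2 × 1860×10^-6 atm = 6.91×10^-5 mol/kg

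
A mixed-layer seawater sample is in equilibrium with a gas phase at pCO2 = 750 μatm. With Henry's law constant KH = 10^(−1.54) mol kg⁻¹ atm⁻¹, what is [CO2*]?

[CO2*] = 21.6 μmol/kg

KH = 10^(−1.54) = 2.884×10^-2 mol kg⁻¹ atm⁻¹
[CO2*] = KH · pCO2 = 2.884×10^-2 × 750×10^-6 atm = 2.16×10^-5 mol/kg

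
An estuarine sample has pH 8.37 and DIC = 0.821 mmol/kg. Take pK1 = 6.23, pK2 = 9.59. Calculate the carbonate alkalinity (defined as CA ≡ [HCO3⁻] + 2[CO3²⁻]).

CA = [HCO3⁻] + 2[CO3²⁻] = (α₁ + 2α₂)·DIC
At pH 8.37: [H⁺]/K1 = 10^-2.14 = 0.0072444, K2/[H⁺] = 10^-1.22 = 0.060256
α₁ = 1/(1 + 0.0072444 + 0.060256) = 1/1.0675 = 0.9368; α₂ = α₁·K2/[H⁺] = 0.05645
α₁ + 2α₂ = 1.0497
CA = 1.0497 × 0.821 = 0.862 mmol/kg

CA = 0.862 mmol/kg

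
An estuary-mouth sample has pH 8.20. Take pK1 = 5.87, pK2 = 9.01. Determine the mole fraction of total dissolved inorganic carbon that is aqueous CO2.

α₀ = 0.00403

α₀ = 1 / (1 + K1/[H⁺] + K1K2/[H⁺]²) = 1 / (1 + 10^+2.33 + 10^+1.52)
   = 1 / (1 + 213.80 + 33.113) = 1/247.91 = 0.004034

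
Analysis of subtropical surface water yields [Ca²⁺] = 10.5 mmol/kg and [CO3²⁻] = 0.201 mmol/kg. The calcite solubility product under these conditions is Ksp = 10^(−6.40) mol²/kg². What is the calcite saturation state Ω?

Ω = 5.30

Ksp = 10^(−6.40) = 3.981×10^-7
Ω = [Ca²⁺][CO3²⁻]/Ksp = (10.5×10^-3)(0.201×10^-3) / 3.981×10^-7 = 5.30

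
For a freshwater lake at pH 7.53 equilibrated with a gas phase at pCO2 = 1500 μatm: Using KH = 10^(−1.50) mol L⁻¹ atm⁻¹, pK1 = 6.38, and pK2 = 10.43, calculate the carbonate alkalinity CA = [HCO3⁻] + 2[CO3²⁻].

[CO2*] = KH · pCO2 = 10^(−1.50) × 1500×10^-6 = 4.743×10^-5 mol/L
α₀ = 1/(1 + K1/[H⁺] + K1K2/[H⁺]²) = 1/(1 + 10^+1.15 + 10^-1.75) = 0.06604
DIC = [CO2*]/α₀ = 4.743×10^-5 / 0.06604 = 0.7183 mmol/L
CA = (α₁ + 2α₂)·DIC = (0.9328 + 2×0.001174) × 0.7183 = 0.672 mmol/L

CA = 0.672 mmol/L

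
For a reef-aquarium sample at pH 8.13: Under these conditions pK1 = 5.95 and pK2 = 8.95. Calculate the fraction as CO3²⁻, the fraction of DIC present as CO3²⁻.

α₂ = 0.131

α₂ = 1 / (1 + [H⁺]/K2 + [H⁺]²/(K1K2)) = 1 / (1 + 10^+0.82 + 10^-1.36)
   = 1 / (1 + 6.6069 + 0.043652) = 1/7.6506 = 0.1307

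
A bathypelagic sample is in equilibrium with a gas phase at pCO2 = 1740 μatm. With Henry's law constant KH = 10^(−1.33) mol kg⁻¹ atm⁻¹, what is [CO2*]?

[CO2*] = 81.4 μmol/kg

KH = 10^(−1.33) = 4.677×10^-2 mol kg⁻¹ atm⁻¹
[CO2*] = KH · pCO2 = 4.677×10^-2 × 1740×10^-6 atm = 8.14×10^-5 mol/kg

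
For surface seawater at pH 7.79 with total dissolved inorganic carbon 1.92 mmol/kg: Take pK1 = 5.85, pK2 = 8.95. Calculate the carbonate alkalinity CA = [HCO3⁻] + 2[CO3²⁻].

CA = [HCO3⁻] + 2[CO3²⁻] = (α₁ + 2α₂)·DIC
At pH 7.79: [H⁺]/K1 = 10^-1.94 = 0.011482, K2/[H⁺] = 10^-1.16 = 0.069183
α₁ = 1/(1 + 0.011482 + 0.069183) = 1/1.0807 = 0.9254; α₂ = α₁·K2/[H⁺] = 0.06402
α₁ + 2α₂ = 1.0534
CA = 1.0534 × 1.92 = 2.02 mmol/kg

CA = 2.02 mmol/kg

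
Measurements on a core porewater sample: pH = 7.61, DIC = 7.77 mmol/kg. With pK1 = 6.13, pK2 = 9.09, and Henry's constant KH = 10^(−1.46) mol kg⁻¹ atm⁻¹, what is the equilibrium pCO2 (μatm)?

α₀ = 1 / (1 + K1/[H⁺] + K1K2/[H⁺]²) = 1 / (1 + 10^+1.48 + 10^+0.00)
   = 1 / (1 + 30.200 + 1.0000) = 1/32.200 = 0.03106
[CO2*] = α₀ × DIC = 0.03106 × 7.77 = 0.2413 mmol/kg
pCO2 = [CO2*]/KH = 2.413×10^-4 / 3.467×10^-2 = 6960 μatm

pCO2 = 6960 μatm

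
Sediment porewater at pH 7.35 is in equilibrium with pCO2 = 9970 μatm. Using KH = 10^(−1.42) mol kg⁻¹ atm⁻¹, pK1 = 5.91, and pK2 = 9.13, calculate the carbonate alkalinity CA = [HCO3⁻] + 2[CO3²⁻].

CA = 10.8 mmol/kg

[CO2*] = KH · pCO2 = 10^(−1.42) × 9970×10^-6 = 3.790×10^-4 mol/kg
α₀ = 1/(1 + K1/[H⁺] + K1K2/[H⁺]²) = 1/(1 + 10^+1.44 + 10^-0.34) = 0.03448
DIC = [CO2*]/α₀ = 3.790×10^-4 / 0.03448 = 10.99 mmol/kg
CA = (α₁ + 2α₂)·DIC = (0.9498 + 2×0.01576) × 10.99 = 10.8 mmol/kg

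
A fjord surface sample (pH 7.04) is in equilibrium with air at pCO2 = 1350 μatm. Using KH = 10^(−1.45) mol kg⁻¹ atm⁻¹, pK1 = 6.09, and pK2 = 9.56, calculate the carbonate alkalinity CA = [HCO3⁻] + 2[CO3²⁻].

[CO2*] = KH · pCO2 = 10^(−1.45) × 1350×10^-6 = 4.790×10^-5 mol/kg
α₀ = 1/(1 + K1/[H⁺] + K1K2/[H⁺]²) = 1/(1 + 10^+0.95 + 10^-1.57) = 0.1006
DIC = [CO2*]/α₀ = 4.790×10^-5 / 0.1006 = 0.4761 mmol/kg
CA = (α₁ + 2α₂)·DIC = (0.8967 + 2×0.002708) × 0.4761 = 0.429 mmol/kg

CA = 0.429 mmol/kg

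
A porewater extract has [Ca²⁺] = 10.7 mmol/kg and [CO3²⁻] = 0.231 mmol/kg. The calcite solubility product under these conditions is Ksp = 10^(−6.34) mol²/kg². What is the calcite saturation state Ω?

Ksp = 10^(−6.34) = 4.571×10^-7
Ω = [Ca²⁺][CO3²⁻]/Ksp = (10.7×10^-3)(0.231×10^-3) / 4.571×10^-7 = 5.41

Ω = 5.41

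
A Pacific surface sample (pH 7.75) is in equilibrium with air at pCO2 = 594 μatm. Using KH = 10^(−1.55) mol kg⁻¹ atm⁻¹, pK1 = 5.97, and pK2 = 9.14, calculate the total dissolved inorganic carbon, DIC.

DIC = 1.07 mmol/kg

[CO2*] = KH · pCO2 = 10^(−1.55) × 594×10^-6 = 1.674×10^-5 mol/kg
α₀ = 1/(1 + K1/[H⁺] + K1K2/[H⁺]²) = 1/(1 + 10^+1.78 + 10^+0.39) = 0.01570
DIC = [CO2*]/α₀ = 1.674×10^-5 / 0.01570 = 1.07 mmol/kg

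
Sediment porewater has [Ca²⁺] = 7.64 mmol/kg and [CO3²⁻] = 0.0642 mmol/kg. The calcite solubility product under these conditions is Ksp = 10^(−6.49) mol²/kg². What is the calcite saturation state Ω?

Ω = 1.52

Ksp = 10^(−6.49) = 3.236×10^-7
Ω = [Ca²⁺][CO3²⁻]/Ksp = (7.64×10^-3)(0.0642×10^-3) / 3.236×10^-7 = 1.52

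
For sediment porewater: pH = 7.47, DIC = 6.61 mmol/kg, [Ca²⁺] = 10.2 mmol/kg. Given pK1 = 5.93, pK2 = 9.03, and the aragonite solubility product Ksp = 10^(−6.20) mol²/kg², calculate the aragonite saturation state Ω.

α₂ = 1 / (1 + [H⁺]/K2 + [H⁺]²/(K1K2)) = 1 / (1 + 10^+1.56 + 10^+0.02)
   = 1 / (1 + 36.308 + 1.0471) = 1/38.355 = 0.02607
[CO3²⁻] = α₂ × DIC = 0.02607 × 6.61 = 0.1723 mmol/kg
Ksp = 10^(−6.20) = 6.310×10^-7
Ω = [Ca²⁺][CO3²⁻]/Ksp = (10.2×10^-3)(1.723×10^-4) / 6.310×10^-7 = 2.79

Ω = 2.79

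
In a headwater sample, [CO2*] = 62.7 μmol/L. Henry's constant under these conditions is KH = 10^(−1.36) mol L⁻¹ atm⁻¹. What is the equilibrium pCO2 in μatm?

KH = 10^(−1.36) = 4.365×10^-2 mol L⁻¹ atm⁻¹
pCO2 = [CO2*]/KH = 62.7×10^-6 / 4.365×10^-2 = 1.44×10^-3 atm = 1440 μatm

pCO2 = 1440 μatm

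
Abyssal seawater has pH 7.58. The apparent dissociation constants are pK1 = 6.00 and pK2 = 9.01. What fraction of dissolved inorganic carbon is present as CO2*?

α₀ = 1 / (1 + K1/[H⁺] + K1K2/[H⁺]²) = 1 / (1 + 10^+1.58 + 10^+0.15)
   = 1 / (1 + 38.019 + 1.4125) = 1/40.431 = 0.02473

α₀ = 0.0247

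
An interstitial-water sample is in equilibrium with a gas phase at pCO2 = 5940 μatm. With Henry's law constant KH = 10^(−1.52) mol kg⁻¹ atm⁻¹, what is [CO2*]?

KH = 10^(−1.52) = 3.020×10^-2 mol kg⁻¹ atm⁻¹
[CO2*] = KH · pCO2 = 3.020×10^-2 × 5940×10^-6 atm = 1.79×10^-4 mol/kg

[CO2*] = 179 μmol/kg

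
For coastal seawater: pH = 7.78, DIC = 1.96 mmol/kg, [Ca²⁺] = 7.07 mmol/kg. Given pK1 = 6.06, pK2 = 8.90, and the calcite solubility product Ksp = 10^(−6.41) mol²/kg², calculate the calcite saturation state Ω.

α₂ = 1 / (1 + [H⁺]/K2 + [H⁺]²/(K1K2)) = 1 / (1 + 10^+1.12 + 10^-0.60)
   = 1 / (1 + 13.183 + 0.25119) = 1/14.434 = 0.06928
[CO3²⁻] = α₂ × DIC = 0.06928 × 1.96 = 0.1358 mmol/kg
Ksp = 10^(−6.41) = 3.890×10^-7
Ω = [Ca²⁺][CO3²⁻]/Ksp = (7.07×10^-3)(1.358×10^-4) / 3.890×10^-7 = 2.47

Ω = 2.47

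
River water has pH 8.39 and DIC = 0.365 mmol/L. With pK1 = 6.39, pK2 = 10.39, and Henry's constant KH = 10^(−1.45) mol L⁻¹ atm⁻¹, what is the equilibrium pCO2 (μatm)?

α₀ = 1 / (1 + K1/[H⁺] + K1K2/[H⁺]²) = 1 / (1 + 10^+2.00 + 10^+0.00)
   = 1 / (1 + 100.00 + 1.0000) = 1/102.00 = 0.009804
[CO2*] = α₀ × DIC = 0.009804 × 0.365 = 0.003578 mmol/L = 3.578 μmol/L
pCO2 = [CO2*]/KH = 3.578×10^-6 / 3.548×10^-2 = 101 μatm

pCO2 = 101 μatm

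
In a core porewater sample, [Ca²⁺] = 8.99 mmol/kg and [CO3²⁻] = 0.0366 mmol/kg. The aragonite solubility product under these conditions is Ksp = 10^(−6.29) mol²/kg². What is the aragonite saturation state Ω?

Ksp = 10^(−6.29) = 5.129×10^-7
Ω = [Ca²⁺][CO3²⁻]/Ksp = (8.99×10^-3)(0.0366×10^-3) / 5.129×10^-7 = 0.642

Ω = 0.642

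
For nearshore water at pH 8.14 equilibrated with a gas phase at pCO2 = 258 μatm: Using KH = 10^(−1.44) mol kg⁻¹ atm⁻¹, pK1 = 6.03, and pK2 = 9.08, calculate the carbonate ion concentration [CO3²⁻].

[CO2*] = KH · pCO2 = 10^(−1.44) × 258×10^-6 = 9.367×10^-6 mol/kg
α₀ = 1/(1 + K1/[H⁺] + K1K2/[H⁺]²) = 1/(1 + 10^+2.11 + 10^+1.17) = 0.006915
DIC = [CO2*]/α₀ = 9.367×10^-6 / 0.006915 = 1.355 mmol/kg
[CO3²⁻] = α₂·DIC; α₂ = 0.1023, so [CO3²⁻] = 0.1023 × 1.355 = 0.139 mmol/kg

[CO3²⁻] = 0.139 mmol/kg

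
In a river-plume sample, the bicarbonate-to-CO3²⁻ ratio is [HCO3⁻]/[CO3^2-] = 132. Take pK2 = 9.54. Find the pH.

From K2 = [H⁺][CO3^2-]/[HCO3⁻]:  pH = pK2 − log₁₀([HCO3⁻]/[CO3^2-])
log₁₀(132) = +2.121
pH = 9.54 − (+2.121) = 7.42

pH = 7.42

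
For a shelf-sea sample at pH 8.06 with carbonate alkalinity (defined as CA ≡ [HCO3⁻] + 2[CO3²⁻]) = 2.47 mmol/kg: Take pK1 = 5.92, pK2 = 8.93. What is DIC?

CA = [HCO3⁻] + 2[CO3²⁻] = (α₁ + 2α₂)·DIC
At pH 8.06: [H⁺]/K1 = 10^-2.14 = 0.0072444, K2/[H⁺] = 10^-0.87 = 0.13490
α₁ = 1/(1 + 0.0072444 + 0.13490) = 1/1.1421 = 0.8755; α₂ = α₁·K2/[H⁺] = 0.1181
α₁ + 2α₂ = 1.1118
DIC = CA / (α₁ + 2α₂) = 2.47 / 1.1118 = 2.22 mmol/kg

DIC = 2.22 mmol/kg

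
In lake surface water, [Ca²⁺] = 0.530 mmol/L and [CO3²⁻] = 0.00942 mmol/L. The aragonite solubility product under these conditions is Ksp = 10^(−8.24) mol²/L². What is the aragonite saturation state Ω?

Ω = 0.868

Ksp = 10^(−8.24) = 5.754×10^-9
Ω = [Ca²⁺][CO3²⁻]/Ksp = (0.530×10^-3)(0.00942×10^-3) / 5.754×10^-9 = 0.868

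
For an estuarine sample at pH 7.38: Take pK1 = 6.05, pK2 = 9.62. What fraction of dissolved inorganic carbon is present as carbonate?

α₂ = 1 / (1 + [H⁺]/K2 + [H⁺]²/(K1K2)) = 1 / (1 + 10^+2.24 + 10^+0.91)
   = 1 / (1 + 173.78 + 8.1283) = 1/182.91 = 0.005467

α₂ = 0.00547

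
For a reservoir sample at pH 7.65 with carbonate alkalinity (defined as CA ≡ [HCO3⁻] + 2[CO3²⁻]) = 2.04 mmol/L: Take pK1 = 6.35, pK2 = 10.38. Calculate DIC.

CA = [HCO3⁻] + 2[CO3²⁻] = (α₁ + 2α₂)·DIC
At pH 7.65: [H⁺]/K1 = 10^-1.30 = 0.050119, K2/[H⁺] = 10^-2.73 = 0.0018621
α₁ = 1/(1 + 0.050119 + 0.0018621) = 1/1.0520 = 0.9506; α₂ = α₁·K2/[H⁺] = 0.001770
α₁ + 2α₂ = 0.9541
DIC = CA / (α₁ + 2α₂) = 2.04 / 0.9541 = 2.14 mmol/L

DIC = 2.14 mmol/L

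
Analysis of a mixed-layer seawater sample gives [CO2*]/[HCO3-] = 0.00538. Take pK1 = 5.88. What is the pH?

pH = 8.15

From K1 = [H⁺][HCO3-]/[CO2*]:  pH = pK1 − log₁₀([CO2*]/[HCO3-])
log₁₀(0.00538) = -2.269
pH = 5.88 − (-2.269) = 8.15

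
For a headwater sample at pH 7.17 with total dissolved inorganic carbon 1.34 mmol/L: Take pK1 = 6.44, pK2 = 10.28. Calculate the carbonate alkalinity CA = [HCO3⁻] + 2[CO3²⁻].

CA = 1.13 mmol/L

CA = [HCO3⁻] + 2[CO3²⁻] = (α₁ + 2α₂)·DIC
At pH 7.17: [H⁺]/K1 = 10^-0.73 = 0.18621, K2/[H⁺] = 10^-3.11 = 0.00077625
α₁ = 1/(1 + 0.18621 + 0.00077625) = 1/1.1870 = 0.8425; α₂ = α₁·K2/[H⁺] = 0.0006540
α₁ + 2α₂ = 0.8438
CA = 0.8438 × 1.34 = 1.13 mmol/L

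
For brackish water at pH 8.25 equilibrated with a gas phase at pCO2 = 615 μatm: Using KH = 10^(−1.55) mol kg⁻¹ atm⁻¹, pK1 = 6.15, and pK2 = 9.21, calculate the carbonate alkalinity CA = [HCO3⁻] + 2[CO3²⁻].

[CO2*] = KH · pCO2 = 10^(−1.55) × 615×10^-6 = 1.733×10^-5 mol/kg
α₀ = 1/(1 + K1/[H⁺] + K1K2/[H⁺]²) = 1/(1 + 10^+2.10 + 10^+1.14) = 0.007108
DIC = [CO2*]/α₀ = 1.733×10^-5 / 0.007108 = 2.439 mmol/kg
CA = (α₁ + 2α₂)·DIC = (0.8948 + 2×0.09811) × 2.439 = 2.66 mmol/kg

CA = 2.66 mmol/kg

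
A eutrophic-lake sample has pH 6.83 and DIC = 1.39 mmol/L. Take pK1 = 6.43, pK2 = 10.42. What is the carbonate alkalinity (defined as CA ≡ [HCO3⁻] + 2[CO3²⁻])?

CA = [HCO3⁻] + 2[CO3²⁻] = (α₁ + 2α₂)·DIC
At pH 6.83: [H⁺]/K1 = 10^-0.40 = 0.39811, K2/[H⁺] = 10^-3.59 = 0.00025704
α₁ = 1/(1 + 0.39811 + 0.00025704) = 1/1.3984 = 0.7151; α₂ = α₁·K2/[H⁺] = 0.0001838
α₁ + 2α₂ = 0.7155
CA = 0.7155 × 1.39 = 0.995 mmol/L

CA = 0.995 mmol/L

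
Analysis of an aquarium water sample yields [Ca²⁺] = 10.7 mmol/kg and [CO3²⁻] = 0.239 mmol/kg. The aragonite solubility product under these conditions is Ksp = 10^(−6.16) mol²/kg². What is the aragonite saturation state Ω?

Ω = 3.70

Ksp = 10^(−6.16) = 6.918×10^-7
Ω = [Ca²⁺][CO3²⁻]/Ksp = (10.7×10^-3)(0.239×10^-3) / 6.918×10^-7 = 3.70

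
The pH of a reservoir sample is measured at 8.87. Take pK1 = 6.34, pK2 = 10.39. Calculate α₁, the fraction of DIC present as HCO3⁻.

α₁ = 0.968

α₁ = 1 / (1 + [H⁺]/K1 + K2/[H⁺]) = 1 / (1 + 10^-2.53 + 10^-1.52)
   = 1 / (1 + 0.0029512 + 0.030200) = 1/1.0332 = 0.9679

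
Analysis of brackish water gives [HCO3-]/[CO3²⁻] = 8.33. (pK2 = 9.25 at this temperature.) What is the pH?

From K2 = [H⁺][CO3²⁻]/[HCO3-]:  pH = pK2 − log₁₀([HCO3-]/[CO3²⁻])
log₁₀(8.33) = +0.921
pH = 9.25 − (+0.921) = 8.33

pH = 8.33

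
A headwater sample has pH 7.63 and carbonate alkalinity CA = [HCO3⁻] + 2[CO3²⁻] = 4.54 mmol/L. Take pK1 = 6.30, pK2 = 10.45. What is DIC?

CA = [HCO3⁻] + 2[CO3²⁻] = (α₁ + 2α₂)·DIC
At pH 7.63: [H⁺]/K1 = 10^-1.33 = 0.046774, K2/[H⁺] = 10^-2.82 = 0.0015136
α₁ = 1/(1 + 0.046774 + 0.0015136) = 1/1.0483 = 0.9539; α₂ = α₁·K2/[H⁺] = 0.001444
α₁ + 2α₂ = 0.9568
DIC = CA / (α₁ + 2α₂) = 4.54 / 0.9568 = 4.74 mmol/L

DIC = 4.74 mmol/L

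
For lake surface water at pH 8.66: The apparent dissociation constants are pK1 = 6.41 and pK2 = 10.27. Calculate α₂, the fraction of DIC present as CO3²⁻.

α₂ = 0.0238

α₂ = 1 / (1 + [H⁺]/K2 + [H⁺]²/(K1K2)) = 1 / (1 + 10^+1.61 + 10^-0.64)
   = 1 / (1 + 40.738 + 0.22909) = 1/41.967 = 0.02383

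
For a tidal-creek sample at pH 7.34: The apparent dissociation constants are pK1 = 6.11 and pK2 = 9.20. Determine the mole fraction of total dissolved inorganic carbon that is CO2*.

α₀ = 0.0549

α₀ = 1 / (1 + K1/[H⁺] + K1K2/[H⁺]²) = 1 / (1 + 10^+1.23 + 10^-0.63)
   = 1 / (1 + 16.982 + 0.23442) = 1/18.217 = 0.05489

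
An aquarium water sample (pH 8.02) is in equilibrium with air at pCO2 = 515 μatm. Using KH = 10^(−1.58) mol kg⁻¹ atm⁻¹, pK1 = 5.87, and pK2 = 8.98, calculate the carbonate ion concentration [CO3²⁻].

[CO3²⁻] = 0.210 mmol/kg

[CO2*] = KH · pCO2 = 10^(−1.58) × 515×10^-6 = 1.355×10^-5 mol/kg
α₀ = 1/(1 + K1/[H⁺] + K1K2/[H⁺]²) = 1/(1 + 10^+2.15 + 10^+1.19) = 0.006339
DIC = [CO2*]/α₀ = 1.355×10^-5 / 0.006339 = 2.137 mmol/kg
[CO3²⁻] = α₂·DIC; α₂ = 0.09819, so [CO3²⁻] = 0.09819 × 2.137 = 0.210 mmol/kg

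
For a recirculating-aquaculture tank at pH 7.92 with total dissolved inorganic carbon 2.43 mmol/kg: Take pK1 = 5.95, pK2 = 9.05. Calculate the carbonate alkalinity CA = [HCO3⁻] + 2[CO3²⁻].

CA = 2.57 mmol/kg

CA = [HCO3⁻] + 2[CO3²⁻] = (α₁ + 2α₂)·DIC
At pH 7.92: [H⁺]/K1 = 10^-1.97 = 0.010715, K2/[H⁺] = 10^-1.13 = 0.074131
α₁ = 1/(1 + 0.010715 + 0.074131) = 1/1.0848 = 0.9218; α₂ = α₁·K2/[H⁺] = 0.06833
α₁ + 2α₂ = 1.0585
CA = 1.0585 × 2.43 = 2.57 mmol/kg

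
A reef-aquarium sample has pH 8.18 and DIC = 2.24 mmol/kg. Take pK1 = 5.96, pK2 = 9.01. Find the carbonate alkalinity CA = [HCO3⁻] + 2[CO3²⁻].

CA = [HCO3⁻] + 2[CO3²⁻] = (α₁ + 2α₂)·DIC
At pH 8.18: [H⁺]/K1 = 10^-2.22 = 0.0060256, K2/[H⁺] = 10^-0.83 = 0.14791
α₁ = 1/(1 + 0.0060256 + 0.14791) = 1/1.1539 = 0.8666; α₂ = α₁·K2/[H⁺] = 0.1282
α₁ + 2α₂ = 1.1230
CA = 1.1230 × 2.24 = 2.52 mmol/kg

CA = 2.52 mmol/kg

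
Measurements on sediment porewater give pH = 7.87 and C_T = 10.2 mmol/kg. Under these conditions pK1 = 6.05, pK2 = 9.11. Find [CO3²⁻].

[CO3²⁻] = 0.547 mmol/kg

α₂ = 1 / (1 + [H⁺]/K2 + [H⁺]²/(K1K2)) = 1 / (1 + 10^+1.24 + 10^-0.58)
   = 1 / (1 + 17.378 + 0.26303) = 1/18.641 = 0.05365
[CO3²⁻] = α₂ × DIC = 0.05365 × 10.2 = 0.547 mmol/kg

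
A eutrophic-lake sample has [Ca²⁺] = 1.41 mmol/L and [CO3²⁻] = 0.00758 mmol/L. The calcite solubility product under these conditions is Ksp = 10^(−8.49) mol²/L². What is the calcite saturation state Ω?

Ksp = 10^(−8.49) = 3.236×10^-9
Ω = [Ca²⁺][CO3²⁻]/Ksp = (1.41×10^-3)(0.00758×10^-3) / 3.236×10^-9 = 3.30

Ω = 3.30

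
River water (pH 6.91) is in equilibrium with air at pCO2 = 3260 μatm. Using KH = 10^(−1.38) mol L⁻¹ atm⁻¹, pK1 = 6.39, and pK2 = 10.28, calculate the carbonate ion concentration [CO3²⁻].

[CO3²⁻] = 0.192 μmol/L

[CO2*] = KH · pCO2 = 10^(−1.38) × 3260×10^-6 = 1.359×10^-4 mol/L
α₀ = 1/(1 + K1/[H⁺] + K1K2/[H⁺]²) = 1/(1 + 10^+0.52 + 10^-2.85) = 0.2319
DIC = [CO2*]/α₀ = 1.359×10^-4 / 0.2319 = 0.5861 mmol/L
[CO3²⁻] = α₂·DIC; α₂ = 0.0003275, so [CO3²⁻] = 0.0003275 × 0.5861 = 0.000192 mmol/L = 0.192 μmol/L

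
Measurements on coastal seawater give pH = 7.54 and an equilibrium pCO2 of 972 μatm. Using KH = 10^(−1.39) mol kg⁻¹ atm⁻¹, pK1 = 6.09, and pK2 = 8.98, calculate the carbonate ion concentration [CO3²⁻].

[CO3²⁻] = 0.0405 mmol/kg

[CO2*] = KH · pCO2 = 10^(−1.39) × 972×10^-6 = 3.960×10^-5 mol/kg
α₀ = 1/(1 + K1/[H⁺] + K1K2/[H⁺]²) = 1/(1 + 10^+1.45 + 10^+0.01) = 0.03310
DIC = [CO2*]/α₀ = 3.960×10^-5 / 0.03310 = 1.196 mmol/kg
[CO3²⁻] = α₂·DIC; α₂ = 0.03388, so [CO3²⁻] = 0.03388 × 1.196 = 0.0405 mmol/kg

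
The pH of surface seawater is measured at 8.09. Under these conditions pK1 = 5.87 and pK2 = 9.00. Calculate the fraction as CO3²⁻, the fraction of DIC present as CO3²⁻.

α₂ = 1 / (1 + [H⁺]/K2 + [H⁺]²/(K1K2)) = 1 / (1 + 10^+0.91 + 10^-1.31)
   = 1 / (1 + 8.1283 + 0.048978) = 1/9.1773 = 0.1090

α₂ = 0.109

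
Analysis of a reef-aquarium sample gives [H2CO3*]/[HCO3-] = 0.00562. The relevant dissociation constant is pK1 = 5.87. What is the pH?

pH = 8.12

From K1 = [H⁺][HCO3-]/[H2CO3*]:  pH = pK1 − log₁₀([H2CO3*]/[HCO3-])
log₁₀(0.00562) = -2.250
pH = 5.87 − (-2.250) = 8.12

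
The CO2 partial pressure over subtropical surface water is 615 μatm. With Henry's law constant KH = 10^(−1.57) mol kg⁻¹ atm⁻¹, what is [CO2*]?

KH = 10^(−1.57) = 2.692×10^-2 mol kg⁻¹ atm⁻¹
[CO2*] = KH · pCO2 = 2.692×10^-2 × 615×10^-6 atm = 1.66×10^-5 mol/kg

[CO2*] = 16.6 μmol/kg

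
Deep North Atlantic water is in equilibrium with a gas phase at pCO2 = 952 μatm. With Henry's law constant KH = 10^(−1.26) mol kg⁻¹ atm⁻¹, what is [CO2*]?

[CO2*] = 52.3 μmol/kg

KH = 10^(−1.26) = 5.495×10^-2 mol kg⁻¹ atm⁻¹
[CO2*] = KH · pCO2 = 5.495×10^-2 × 952×10^-6 atm = 5.23×10^-5 mol/kg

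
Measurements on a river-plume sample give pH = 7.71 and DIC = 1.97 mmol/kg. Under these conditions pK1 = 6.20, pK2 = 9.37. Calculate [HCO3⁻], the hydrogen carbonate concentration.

[HCO3⁻] = 1.87 mmol/kg

α₁ = 1 / (1 + [H⁺]/K1 + K2/[H⁺]) = 1 / (1 + 10^-1.51 + 10^-1.66)
   = 1 / (1 + 0.030903 + 0.021878) = 1/1.0528 = 0.9499
[HCO3⁻] = α₁ × DIC = 0.9499 × 1.97 = 1.87 mmol/kg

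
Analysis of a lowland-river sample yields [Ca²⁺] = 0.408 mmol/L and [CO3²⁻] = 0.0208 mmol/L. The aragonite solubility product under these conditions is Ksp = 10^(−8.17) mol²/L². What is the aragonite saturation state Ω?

Ω = 1.26

Ksp = 10^(−8.17) = 6.761×10^-9
Ω = [Ca²⁺][CO3²⁻]/Ksp = (0.408×10^-3)(0.0208×10^-3) / 6.761×10^-9 = 1.26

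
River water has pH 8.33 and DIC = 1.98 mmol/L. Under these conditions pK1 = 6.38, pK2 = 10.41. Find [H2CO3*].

[CO2*] = 0.0218 mmol/L

α₀ = 1 / (1 + K1/[H⁺] + K1K2/[H⁺]²) = 1 / (1 + 10^+1.95 + 10^-0.13)
   = 1 / (1 + 89.125 + 0.74131) = 1/90.866 = 0.01101
[CO2*] = α₀ × DIC = 0.01101 × 1.98 = 0.0218 mmol/L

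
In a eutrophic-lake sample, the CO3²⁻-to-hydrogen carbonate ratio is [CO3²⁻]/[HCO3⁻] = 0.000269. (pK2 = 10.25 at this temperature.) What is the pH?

From K2 = [H⁺][CO3²⁻]/[HCO3⁻]:  pH = pK2 + log₁₀([CO3²⁻]/[HCO3⁻])
log₁₀(0.000269) = -3.570
pH = 10.25 + (-3.570) = 6.68

pH = 6.68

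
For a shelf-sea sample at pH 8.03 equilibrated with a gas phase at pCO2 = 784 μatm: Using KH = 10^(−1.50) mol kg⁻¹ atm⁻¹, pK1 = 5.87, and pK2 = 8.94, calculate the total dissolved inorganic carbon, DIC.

[CO2*] = KH · pCO2 = 10^(−1.50) × 784×10^-6 = 2.479×10^-5 mol/kg
α₀ = 1/(1 + K1/[H⁺] + K1K2/[H⁺]²) = 1/(1 + 10^+2.16 + 10^+1.25) = 0.006123
DIC = [CO2*]/α₀ = 2.479×10^-5 / 0.006123 = 4.05 mmol/kg

DIC = 4.05 mmol/kg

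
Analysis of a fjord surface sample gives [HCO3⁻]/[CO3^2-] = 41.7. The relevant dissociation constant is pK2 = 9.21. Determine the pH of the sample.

pH = 7.59

From K2 = [H⁺][CO3^2-]/[HCO3⁻]:  pH = pK2 − log₁₀([HCO3⁻]/[CO3^2-])
log₁₀(41.7) = +1.620
pH = 9.21 − (+1.620) = 7.59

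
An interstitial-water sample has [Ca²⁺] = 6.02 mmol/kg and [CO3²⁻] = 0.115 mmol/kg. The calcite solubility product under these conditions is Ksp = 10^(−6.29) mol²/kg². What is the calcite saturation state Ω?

Ksp = 10^(−6.29) = 5.129×10^-7
Ω = [Ca²⁺][CO3²⁻]/Ksp = (6.02×10^-3)(0.115×10^-3) / 5.129×10^-7 = 1.35

Ω = 1.35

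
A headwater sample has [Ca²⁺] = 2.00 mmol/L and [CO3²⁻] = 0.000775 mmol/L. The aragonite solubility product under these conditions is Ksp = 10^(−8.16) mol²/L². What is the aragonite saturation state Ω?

Ω = 0.224

Ksp = 10^(−8.16) = 6.918×10^-9
Ω = [Ca²⁺][CO3²⁻]/Ksp = (2.00×10^-3)(0.000775×10^-3) / 6.918×10^-9 = 0.224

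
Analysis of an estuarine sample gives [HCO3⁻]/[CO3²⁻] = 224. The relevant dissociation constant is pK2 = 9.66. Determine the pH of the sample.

From K2 = [H⁺][CO3²⁻]/[HCO3⁻]:  pH = pK2 − log₁₀([HCO3⁻]/[CO3²⁻])
log₁₀(224) = +2.350
pH = 9.66 − (+2.350) = 7.31

pH = 7.31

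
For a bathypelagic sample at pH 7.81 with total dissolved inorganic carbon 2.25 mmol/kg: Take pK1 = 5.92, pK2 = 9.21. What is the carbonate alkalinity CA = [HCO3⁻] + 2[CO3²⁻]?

CA = [HCO3⁻] + 2[CO3²⁻] = (α₁ + 2α₂)·DIC
At pH 7.81: [H⁺]/K1 = 10^-1.89 = 0.012882, K2/[H⁺] = 10^-1.40 = 0.039811
α₁ = 1/(1 + 0.012882 + 0.039811) = 1/1.0527 = 0.9499; α₂ = α₁·K2/[H⁺] = 0.03782
α₁ + 2α₂ = 1.0256
CA = 1.0256 × 2.25 = 2.31 mmol/kg

CA = 2.31 mmol/kg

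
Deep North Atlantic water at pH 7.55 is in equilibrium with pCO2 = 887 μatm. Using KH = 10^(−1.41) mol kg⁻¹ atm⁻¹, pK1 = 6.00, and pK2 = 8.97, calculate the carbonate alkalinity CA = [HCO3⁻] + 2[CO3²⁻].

CA = 1.32 mmol/kg

[CO2*] = KH · pCO2 = 10^(−1.41) × 887×10^-6 = 3.451×10^-5 mol/kg
α₀ = 1/(1 + K1/[H⁺] + K1K2/[H⁺]²) = 1/(1 + 10^+1.55 + 10^+0.13) = 0.02643
DIC = [CO2*]/α₀ = 3.451×10^-5 / 0.02643 = 1.305 mmol/kg
CA = (α₁ + 2α₂)·DIC = (0.9379 + 2×0.03566) × 1.305 = 1.32 mmol/kg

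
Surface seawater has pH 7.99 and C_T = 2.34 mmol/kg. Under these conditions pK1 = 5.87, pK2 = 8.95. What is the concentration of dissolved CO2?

α₀ = 1 / (1 + K1/[H⁺] + K1K2/[H⁺]²) = 1 / (1 + 10^+2.12 + 10^+1.16)
   = 1 / (1 + 131.83 + 14.454) = 1/147.28 = 0.006790
[CO2*] = α₀ × DIC = 0.006790 × 2.34 = 0.0159 mmol/kg = 15.9 μmol/kg

[CO2*] = 15.9 μmol/kg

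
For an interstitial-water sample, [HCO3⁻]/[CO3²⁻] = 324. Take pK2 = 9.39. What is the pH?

From K2 = [H⁺][CO3²⁻]/[HCO3⁻]:  pH = pK2 − log₁₀([HCO3⁻]/[CO3²⁻])
log₁₀(324) = +2.511
pH = 9.39 − (+2.511) = 6.88

pH = 6.88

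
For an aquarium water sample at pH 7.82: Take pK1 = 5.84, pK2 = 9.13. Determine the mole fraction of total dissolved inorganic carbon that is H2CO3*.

α₀ = 1 / (1 + K1/[H⁺] + K1K2/[H⁺]²) = 1 / (1 + 10^+1.98 + 10^+0.67)
   = 1 / (1 + 95.499 + 4.6774) = 1/101.18 = 0.009884

α₀ = 0.00988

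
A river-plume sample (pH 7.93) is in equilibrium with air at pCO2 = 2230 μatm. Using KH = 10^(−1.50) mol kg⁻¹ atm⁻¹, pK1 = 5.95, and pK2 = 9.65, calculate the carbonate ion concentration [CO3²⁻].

[CO2*] = KH · pCO2 = 10^(−1.50) × 2230×10^-6 = 7.052×10^-5 mol/kg
α₀ = 1/(1 + K1/[H⁺] + K1K2/[H⁺]²) = 1/(1 + 10^+1.98 + 10^+0.26) = 0.01017
DIC = [CO2*]/α₀ = 7.052×10^-5 / 0.01017 = 6.933 mmol/kg
[CO3²⁻] = α₂·DIC; α₂ = 0.01851, so [CO3²⁻] = 0.01851 × 6.933 = 0.128 mmol/kg

[CO3²⁻] = 0.128 mmol/kg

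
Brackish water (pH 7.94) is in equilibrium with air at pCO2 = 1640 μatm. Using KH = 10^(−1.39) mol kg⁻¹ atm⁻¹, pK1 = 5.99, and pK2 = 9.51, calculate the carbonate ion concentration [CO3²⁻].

[CO3²⁻] = 0.160 mmol/kg

[CO2*] = KH · pCO2 = 10^(−1.39) × 1640×10^-6 = 6.681×10^-5 mol/kg
α₀ = 1/(1 + K1/[H⁺] + K1K2/[H⁺]²) = 1/(1 + 10^+1.95 + 10^+0.38) = 0.01081
DIC = [CO2*]/α₀ = 6.681×10^-5 / 0.01081 = 6.182 mmol/kg
[CO3²⁻] = α₂·DIC; α₂ = 0.02593, so [CO3²⁻] = 0.02593 × 6.182 = 0.160 mmol/kg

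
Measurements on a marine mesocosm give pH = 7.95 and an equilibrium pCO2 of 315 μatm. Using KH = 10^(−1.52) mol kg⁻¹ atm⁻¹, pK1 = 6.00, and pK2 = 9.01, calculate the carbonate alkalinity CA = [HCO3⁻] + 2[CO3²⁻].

[CO2*] = KH · pCO2 = 10^(−1.52) × 315×10^-6 = 9.513×10^-6 mol/kg
α₀ = 1/(1 + K1/[H⁺] + K1K2/[H⁺]²) = 1/(1 + 10^+1.95 + 10^+0.89) = 0.01022
DIC = [CO2*]/α₀ = 9.513×10^-6 / 0.01022 = 0.9312 mmol/kg
CA = (α₁ + 2α₂)·DIC = (0.9105 + 2×0.07930) × 0.9312 = 0.996 mmol/kg

CA = 0.996 mmol/kg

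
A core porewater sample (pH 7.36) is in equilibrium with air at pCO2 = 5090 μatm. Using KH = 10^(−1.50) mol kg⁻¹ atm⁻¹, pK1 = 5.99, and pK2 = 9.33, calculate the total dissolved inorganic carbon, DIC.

DIC = 3.97 mmol/kg

[CO2*] = KH · pCO2 = 10^(−1.50) × 5090×10^-6 = 1.610×10^-4 mol/kg
α₀ = 1/(1 + K1/[H⁺] + K1K2/[H⁺]²) = 1/(1 + 10^+1.37 + 10^-0.60) = 0.04050
DIC = [CO2*]/α₀ = 1.610×10^-4 / 0.04050 = 3.97 mmol/kg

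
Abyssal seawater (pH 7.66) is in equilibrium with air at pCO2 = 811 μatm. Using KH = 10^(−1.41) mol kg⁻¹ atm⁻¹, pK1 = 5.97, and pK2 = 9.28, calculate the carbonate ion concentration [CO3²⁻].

[CO3²⁻] = 0.0371 mmol/kg

[CO2*] = KH · pCO2 = 10^(−1.41) × 811×10^-6 = 3.155×10^-5 mol/kg
α₀ = 1/(1 + K1/[H⁺] + K1K2/[H⁺]²) = 1/(1 + 10^+1.69 + 10^+0.07) = 0.01955
DIC = [CO2*]/α₀ = 3.155×10^-5 / 0.01955 = 1.614 mmol/kg
[CO3²⁻] = α₂·DIC; α₂ = 0.02297, so [CO3²⁻] = 0.02297 × 1.614 = 0.0371 mmol/kg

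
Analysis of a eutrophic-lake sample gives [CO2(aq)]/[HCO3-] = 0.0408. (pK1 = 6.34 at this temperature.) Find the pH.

pH = 7.73

From K1 = [H⁺][HCO3-]/[CO2(aq)]:  pH = pK1 − log₁₀([CO2(aq)]/[HCO3-])
log₁₀(0.0408) = -1.389
pH = 6.34 − (-1.389) = 7.73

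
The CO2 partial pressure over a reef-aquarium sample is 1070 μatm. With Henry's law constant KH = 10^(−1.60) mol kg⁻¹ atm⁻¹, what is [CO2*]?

KH = 10^(−1.60) = 2.512×10^-2 mol kg⁻¹ atm⁻¹
[CO2*] = KH · pCO2 = 2.512×10^-2 × 1070×10^-6 atm = 2.69×10^-5 mol/kg

[CO2*] = 26.9 μmol/kg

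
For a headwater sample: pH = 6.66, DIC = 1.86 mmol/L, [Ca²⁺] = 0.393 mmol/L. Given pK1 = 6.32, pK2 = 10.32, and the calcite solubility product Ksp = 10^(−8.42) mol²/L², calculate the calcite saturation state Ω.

Ω = 0.0289

α₂ = 1 / (1 + [H⁺]/K2 + [H⁺]²/(K1K2)) = 1 / (1 + 10^+3.66 + 10^+3.32)
   = 1 / (1 + 4570.9 + 2089.3) = 1/6661.2 = 0.0001501
[CO3²⁻] = α₂ × DIC = 0.0001501 × 1.86 = 0.0002792 mmol/L = 0.2792 μmol/L
Ksp = 10^(−8.42) = 3.802×10^-9
Ω = [Ca²⁺][CO3²⁻]/Ksp = (0.393×10^-3)(2.792×10^-7) / 3.802×10^-9 = 0.0289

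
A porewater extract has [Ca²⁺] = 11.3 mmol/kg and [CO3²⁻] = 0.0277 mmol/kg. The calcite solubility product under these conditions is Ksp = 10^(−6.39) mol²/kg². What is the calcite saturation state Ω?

Ω = 0.768

Ksp = 10^(−6.39) = 4.074×10^-7
Ω = [Ca²⁺][CO3²⁻]/Ksp = (11.3×10^-3)(0.0277×10^-3) / 4.074×10^-7 = 0.768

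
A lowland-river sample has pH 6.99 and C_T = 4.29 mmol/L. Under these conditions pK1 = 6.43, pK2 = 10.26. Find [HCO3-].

α₁ = 1 / (1 + [H⁺]/K1 + K2/[H⁺]) = 1 / (1 + 10^-0.56 + 10^-3.27)
   = 1 / (1 + 0.27542 + 0.00053703) = 1/1.2760 = 0.7837
[HCO3⁻] = α₁ × DIC = 0.7837 × 4.29 = 3.36 mmol/L

[HCO3⁻] = 3.36 mmol/L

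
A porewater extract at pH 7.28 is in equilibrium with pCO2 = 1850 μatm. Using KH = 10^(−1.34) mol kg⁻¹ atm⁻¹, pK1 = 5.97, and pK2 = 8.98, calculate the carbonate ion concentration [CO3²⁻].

[CO3²⁻] = 0.0344 mmol/kg

[CO2*] = KH · pCO2 = 10^(−1.34) × 1850×10^-6 = 8.456×10^-5 mol/kg
α₀ = 1/(1 + K1/[H⁺] + K1K2/[H⁺]²) = 1/(1 + 10^+1.31 + 10^-0.39) = 0.04582
DIC = [CO2*]/α₀ = 8.456×10^-5 / 0.04582 = 1.846 mmol/kg
[CO3²⁻] = α₂·DIC; α₂ = 0.01867, so [CO3²⁻] = 0.01867 × 1.846 = 0.0344 mmol/kg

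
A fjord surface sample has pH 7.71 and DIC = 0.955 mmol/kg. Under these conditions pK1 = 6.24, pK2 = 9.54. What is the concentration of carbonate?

[CO3²⁻] = 13.5 μmol/kg

α₂ = 1 / (1 + [H⁺]/K2 + [H⁺]²/(K1K2)) = 1 / (1 + 10^+1.83 + 10^+0.36)
   = 1 / (1 + 67.608 + 2.2909) = 1/70.899 = 0.01410
[CO3²⁻] = α₂ × DIC = 0.01410 × 0.955 = 0.0135 mmol/kg = 13.5 μmol/kg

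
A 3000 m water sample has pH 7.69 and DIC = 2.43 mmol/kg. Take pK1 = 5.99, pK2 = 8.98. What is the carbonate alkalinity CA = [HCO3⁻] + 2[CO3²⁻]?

CA = [HCO3⁻] + 2[CO3²⁻] = (α₁ + 2α₂)·DIC
At pH 7.69: [H⁺]/K1 = 10^-1.70 = 0.019953, K2/[H⁺] = 10^-1.29 = 0.051286
α₁ = 1/(1 + 0.019953 + 0.051286) = 1/1.0712 = 0.9335; α₂ = α₁·K2/[H⁺] = 0.04788
α₁ + 2α₂ = 1.0292
CA = 1.0292 × 2.43 = 2.50 mmol/kg

CA = 2.50 mmol/kg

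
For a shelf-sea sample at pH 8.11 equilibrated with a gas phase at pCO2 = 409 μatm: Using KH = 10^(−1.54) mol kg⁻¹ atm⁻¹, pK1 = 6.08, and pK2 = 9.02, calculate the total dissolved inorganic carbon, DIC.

[CO2*] = KH · pCO2 = 10^(−1.54) × 409×10^-6 = 1.180×10^-5 mol/kg
α₀ = 1/(1 + K1/[H⁺] + K1K2/[H⁺]²) = 1/(1 + 10^+2.03 + 10^+1.12) = 0.008242
DIC = [CO2*]/α₀ = 1.180×10^-5 / 0.008242 = 1.43 mmol/kg

DIC = 1.43 mmol/kg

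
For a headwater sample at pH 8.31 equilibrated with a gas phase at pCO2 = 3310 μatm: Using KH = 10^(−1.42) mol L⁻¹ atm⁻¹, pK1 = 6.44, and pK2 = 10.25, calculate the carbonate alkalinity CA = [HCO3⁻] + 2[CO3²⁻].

[CO2*] = KH · pCO2 = 10^(−1.42) × 3310×10^-6 = 1.258×10^-4 mol/L
α₀ = 1/(1 + K1/[H⁺] + K1K2/[H⁺]²) = 1/(1 + 10^+1.87 + 10^-0.07) = 0.01316
DIC = [CO2*]/α₀ = 1.258×10^-4 / 0.01316 = 9.562 mmol/L
CA = (α₁ + 2α₂)·DIC = (0.9756 + 2×0.01120) × 9.562 = 9.54 mmol/L

CA = 9.54 mmol/L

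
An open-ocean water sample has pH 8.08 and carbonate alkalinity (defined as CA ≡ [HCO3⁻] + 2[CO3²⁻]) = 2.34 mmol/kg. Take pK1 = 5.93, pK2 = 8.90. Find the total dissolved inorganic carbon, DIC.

DIC = 2.08 mmol/kg

CA = [HCO3⁻] + 2[CO3²⁻] = (α₁ + 2α₂)·DIC
At pH 8.08: [H⁺]/K1 = 10^-2.15 = 0.0070795, K2/[H⁺] = 10^-0.82 = 0.15136
α₁ = 1/(1 + 0.0070795 + 0.15136) = 1/1.1584 = 0.8632; α₂ = α₁·K2/[H⁺] = 0.1307
α₁ + 2α₂ = 1.1245
DIC = CA / (α₁ + 2α₂) = 2.34 / 1.1245 = 2.08 mmol/kg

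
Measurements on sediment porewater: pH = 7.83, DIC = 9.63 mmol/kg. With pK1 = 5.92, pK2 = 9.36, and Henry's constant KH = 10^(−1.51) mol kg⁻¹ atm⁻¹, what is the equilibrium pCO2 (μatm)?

α₀ = 1 / (1 + K1/[H⁺] + K1K2/[H⁺]²) = 1 / (1 + 10^+1.91 + 10^+0.38)
   = 1 / (1 + 81.283 + 2.3988) = 1/84.682 = 0.01181
[CO2*] = α₀ × DIC = 0.01181 × 9.63 = 0.1137 mmol/kg
pCO2 = [CO2*]/KH = 1.137×10^-4 / 3.090×10^-2 = 3680 μatm

pCO2 = 3680 μatm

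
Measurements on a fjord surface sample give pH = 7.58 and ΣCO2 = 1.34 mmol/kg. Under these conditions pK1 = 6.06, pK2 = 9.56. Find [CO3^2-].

[CO3²⁻] = 13.5 μmol/kg

α₂ = 1 / (1 + [H⁺]/K2 + [H⁺]²/(K1K2)) = 1 / (1 + 10^+1.98 + 10^+0.46)
   = 1 / (1 + 95.499 + 2.8840) = 1/99.383 = 0.01006
[CO3²⁻] = α₂ × DIC = 0.01006 × 1.34 = 0.0135 mmol/kg = 13.5 μmol/kg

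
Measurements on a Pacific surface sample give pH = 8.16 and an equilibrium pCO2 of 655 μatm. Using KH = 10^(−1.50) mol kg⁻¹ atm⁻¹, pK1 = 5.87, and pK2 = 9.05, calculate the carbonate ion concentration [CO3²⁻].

[CO3²⁻] = 0.520 mmol/kg

[CO2*] = KH · pCO2 = 10^(−1.50) × 655×10^-6 = 2.071×10^-5 mol/kg
α₀ = 1/(1 + K1/[H⁺] + K1K2/[H⁺]²) = 1/(1 + 10^+2.29 + 10^+1.40) = 0.004523
DIC = [CO2*]/α₀ = 2.071×10^-5 / 0.004523 = 4.580 mmol/kg
[CO3²⁻] = α₂·DIC; α₂ = 0.1136, so [CO3²⁻] = 0.1136 × 4.580 = 0.520 mmol/kg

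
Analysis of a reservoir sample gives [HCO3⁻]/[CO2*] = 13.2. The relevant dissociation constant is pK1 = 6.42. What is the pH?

From K1 = [H⁺][HCO3⁻]/[CO2*]:  pH = pK1 + log₁₀([HCO3⁻]/[CO2*])
log₁₀(13.2) = +1.121
pH = 6.42 + (+1.121) = 7.54

pH = 7.54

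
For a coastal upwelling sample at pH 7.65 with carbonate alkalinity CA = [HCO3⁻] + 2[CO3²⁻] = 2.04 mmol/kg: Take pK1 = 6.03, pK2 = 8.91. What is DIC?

CA = [HCO3⁻] + 2[CO3²⁻] = (α₁ + 2α₂)·DIC
At pH 7.65: [H⁺]/K1 = 10^-1.62 = 0.023988, K2/[H⁺] = 10^-1.26 = 0.054954
α₁ = 1/(1 + 0.023988 + 0.054954) = 1/1.0789 = 0.9268; α₂ = α₁·K2/[H⁺] = 0.05093
α₁ + 2α₂ = 1.0287
DIC = CA / (α₁ + 2α₂) = 2.04 / 1.0287 = 1.98 mmol/kg

DIC = 1.98 mmol/kg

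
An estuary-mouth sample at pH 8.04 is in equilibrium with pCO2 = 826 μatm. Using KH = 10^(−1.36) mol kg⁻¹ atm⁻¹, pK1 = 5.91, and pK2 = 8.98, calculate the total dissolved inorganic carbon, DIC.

DIC = 5.46 mmol/kg

[CO2*] = KH · pCO2 = 10^(−1.36) × 826×10^-6 = 3.606×10^-5 mol/kg
α₀ = 1/(1 + K1/[H⁺] + K1K2/[H⁺]²) = 1/(1 + 10^+2.13 + 10^+1.19) = 0.006606
DIC = [CO2*]/α₀ = 3.606×10^-5 / 0.006606 = 5.46 mmol/kg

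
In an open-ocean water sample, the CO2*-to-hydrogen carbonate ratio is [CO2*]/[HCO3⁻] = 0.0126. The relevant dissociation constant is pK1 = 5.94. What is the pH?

pH = 7.84

From K1 = [H⁺][HCO3⁻]/[CO2*]:  pH = pK1 − log₁₀([CO2*]/[HCO3⁻])
log₁₀(0.0126) = -1.900
pH = 5.94 − (-1.900) = 7.84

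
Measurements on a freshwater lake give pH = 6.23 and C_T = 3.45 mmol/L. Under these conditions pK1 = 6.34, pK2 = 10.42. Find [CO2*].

[CO2*] = 1.94 mmol/L

α₀ = 1 / (1 + K1/[H⁺] + K1K2/[H⁺]²) = 1 / (1 + 10^-0.11 + 10^-4.30)
   = 1 / (1 + 0.77625 + 5.0119×10^-5) = 1/1.7763 = 0.5630
[CO2*] = α₀ × DIC = 0.5630 × 3.45 = 1.94 mmol/L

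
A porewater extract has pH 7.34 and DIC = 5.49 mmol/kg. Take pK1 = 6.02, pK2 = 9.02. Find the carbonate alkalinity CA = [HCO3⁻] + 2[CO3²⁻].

CA = [HCO3⁻] + 2[CO3²⁻] = (α₁ + 2α₂)·DIC
At pH 7.34: [H⁺]/K1 = 10^-1.32 = 0.047863, K2/[H⁺] = 10^-1.68 = 0.020893
α₁ = 1/(1 + 0.047863 + 0.020893) = 1/1.0688 = 0.9357; α₂ = α₁·K2/[H⁺] = 0.01955
α₁ + 2α₂ = 0.9748
CA = 0.9748 × 5.49 = 5.35 mmol/kg

CA = 5.35 mmol/kg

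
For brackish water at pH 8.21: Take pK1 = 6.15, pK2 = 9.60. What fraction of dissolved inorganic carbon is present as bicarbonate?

α₁ = 1 / (1 + [H⁺]/K1 + K2/[H⁺]) = 1 / (1 + 10^-2.06 + 10^-1.39)
   = 1 / (1 + 0.0087096 + 0.040738) = 1/1.0494 = 0.9529

α₁ = 0.953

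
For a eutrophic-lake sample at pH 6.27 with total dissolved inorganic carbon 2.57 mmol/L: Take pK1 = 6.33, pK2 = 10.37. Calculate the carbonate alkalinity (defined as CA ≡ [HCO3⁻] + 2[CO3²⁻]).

CA = [HCO3⁻] + 2[CO3²⁻] = (α₁ + 2α₂)·DIC
At pH 6.27: [H⁺]/K1 = 10^0.06 = 1.1482, K2/[H⁺] = 10^-4.10 = 7.9433×10^-5
α₁ = 1/(1 + 1.1482 + 7.9433×10^-5) = 1/2.1482 = 0.4655; α₂ = α₁·K2/[H⁺] = 3.698×10^-5
α₁ + 2α₂ = 0.4656
CA = 0.4656 × 2.57 = 1.20 mmol/L

CA = 1.20 mmol/L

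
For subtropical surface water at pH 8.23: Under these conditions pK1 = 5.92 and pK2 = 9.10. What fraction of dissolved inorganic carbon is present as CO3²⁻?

α₂ = 1 / (1 + [H⁺]/K2 + [H⁺]²/(K1K2)) = 1 / (1 + 10^+0.87 + 10^-1.44)
   = 1 / (1 + 7.4131 + 0.036308) = 1/8.4494 = 0.1184

α₂ = 0.118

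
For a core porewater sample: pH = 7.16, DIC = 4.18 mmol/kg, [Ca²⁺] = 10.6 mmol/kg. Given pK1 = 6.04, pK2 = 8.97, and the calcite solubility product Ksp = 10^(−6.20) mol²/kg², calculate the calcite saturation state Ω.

Ω = 0.997

α₂ = 1 / (1 + [H⁺]/K2 + [H⁺]²/(K1K2)) = 1 / (1 + 10^+1.81 + 10^+0.69)
   = 1 / (1 + 64.565 + 4.8978) = 1/70.463 = 0.01419
[CO3²⁻] = α₂ × DIC = 0.01419 × 4.18 = 0.05932 mmol/kg
Ksp = 10^(−6.20) = 6.310×10^-7
Ω = [Ca²⁺][CO3²⁻]/Ksp = (10.6×10^-3)(5.932×10^-5) / 6.310×10^-7 = 0.997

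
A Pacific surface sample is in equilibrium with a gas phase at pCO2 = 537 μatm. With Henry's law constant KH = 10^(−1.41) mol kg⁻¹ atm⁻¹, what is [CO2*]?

KH = 10^(−1.41) = 3.890×10^-2 mol kg⁻¹ atm⁻¹
[CO2*] = KH · pCO2 = 3.890×10^-2 × 537×10^-6 atm = 2.09×10^-5 mol/kg

[CO2*] = 20.9 μmol/kg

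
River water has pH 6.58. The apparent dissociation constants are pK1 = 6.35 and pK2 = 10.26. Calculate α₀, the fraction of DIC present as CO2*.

α₀ = 0.371

α₀ = 1 / (1 + K1/[H⁺] + K1K2/[H⁺]²) = 1 / (1 + 10^+0.23 + 10^-3.45)
   = 1 / (1 + 1.6982 + 0.00035481) = 1/2.6986 = 0.3706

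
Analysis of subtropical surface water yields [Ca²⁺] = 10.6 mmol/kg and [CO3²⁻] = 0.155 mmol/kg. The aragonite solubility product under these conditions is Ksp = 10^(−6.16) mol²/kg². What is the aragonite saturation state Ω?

Ω = 2.37

Ksp = 10^(−6.16) = 6.918×10^-7
Ω = [Ca²⁺][CO3²⁻]/Ksp = (10.6×10^-3)(0.155×10^-3) / 6.918×10^-7 = 2.37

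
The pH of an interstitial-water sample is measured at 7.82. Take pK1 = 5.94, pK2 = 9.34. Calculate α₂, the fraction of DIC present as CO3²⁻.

α₂ = 1 / (1 + [H⁺]/K2 + [H⁺]²/(K1K2)) = 1 / (1 + 10^+1.52 + 10^-0.36)
   = 1 / (1 + 33.113 + 0.43652) = 1/34.550 = 0.02894

α₂ = 0.0289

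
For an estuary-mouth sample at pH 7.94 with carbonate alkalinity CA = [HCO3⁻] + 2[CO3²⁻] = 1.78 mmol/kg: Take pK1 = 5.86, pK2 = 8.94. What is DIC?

DIC = 1.64 mmol/kg

CA = [HCO3⁻] + 2[CO3²⁻] = (α₁ + 2α₂)·DIC
At pH 7.94: [H⁺]/K1 = 10^-2.08 = 0.0083176, K2/[H⁺] = 10^-1.00 = 0.10000
α₁ = 1/(1 + 0.0083176 + 0.10000) = 1/1.1083 = 0.9023; α₂ = α₁·K2/[H⁺] = 0.09023
α₁ + 2α₂ = 1.0827
DIC = CA / (α₁ + 2α₂) = 1.78 / 1.0827 = 1.64 mmol/kg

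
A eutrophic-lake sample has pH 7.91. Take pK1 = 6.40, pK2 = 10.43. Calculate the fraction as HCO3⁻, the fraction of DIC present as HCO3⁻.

α₁ = 0.967

α₁ = 1 / (1 + [H⁺]/K1 + K2/[H⁺]) = 1 / (1 + 10^-1.51 + 10^-2.52)
   = 1 / (1 + 0.030903 + 0.0030200) = 1/1.0339 = 0.9672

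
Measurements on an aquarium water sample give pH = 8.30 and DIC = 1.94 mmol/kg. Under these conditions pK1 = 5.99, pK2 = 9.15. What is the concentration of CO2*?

[CO2*] = 8.29 μmol/kg

α₀ = 1 / (1 + K1/[H⁺] + K1K2/[H⁺]²) = 1 / (1 + 10^+2.31 + 10^+1.46)
   = 1 / (1 + 204.17 + 28.840) = 1/234.01 = 0.004273
[CO2*] = α₀ × DIC = 0.004273 × 1.94 = 0.00829 mmol/kg = 8.29 μmol/kg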